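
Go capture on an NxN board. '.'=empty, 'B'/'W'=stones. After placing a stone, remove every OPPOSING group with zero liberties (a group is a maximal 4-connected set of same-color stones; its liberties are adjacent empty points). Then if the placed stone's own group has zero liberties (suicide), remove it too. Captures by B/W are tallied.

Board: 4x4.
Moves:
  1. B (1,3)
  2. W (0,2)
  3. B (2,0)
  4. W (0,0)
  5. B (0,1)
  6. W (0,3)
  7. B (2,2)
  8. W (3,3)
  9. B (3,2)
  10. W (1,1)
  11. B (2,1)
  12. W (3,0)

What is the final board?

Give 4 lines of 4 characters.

Move 1: B@(1,3) -> caps B=0 W=0
Move 2: W@(0,2) -> caps B=0 W=0
Move 3: B@(2,0) -> caps B=0 W=0
Move 4: W@(0,0) -> caps B=0 W=0
Move 5: B@(0,1) -> caps B=0 W=0
Move 6: W@(0,3) -> caps B=0 W=0
Move 7: B@(2,2) -> caps B=0 W=0
Move 8: W@(3,3) -> caps B=0 W=0
Move 9: B@(3,2) -> caps B=0 W=0
Move 10: W@(1,1) -> caps B=0 W=1
Move 11: B@(2,1) -> caps B=0 W=1
Move 12: W@(3,0) -> caps B=0 W=1

Answer: W.WW
.W.B
BBB.
W.BW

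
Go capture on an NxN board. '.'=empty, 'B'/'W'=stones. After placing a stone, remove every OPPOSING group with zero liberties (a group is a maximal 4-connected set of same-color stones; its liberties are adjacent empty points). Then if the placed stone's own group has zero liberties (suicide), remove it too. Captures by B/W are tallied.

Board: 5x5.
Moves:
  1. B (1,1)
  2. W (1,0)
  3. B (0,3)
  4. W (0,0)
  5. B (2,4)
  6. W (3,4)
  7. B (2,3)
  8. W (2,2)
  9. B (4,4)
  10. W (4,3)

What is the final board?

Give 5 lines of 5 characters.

Move 1: B@(1,1) -> caps B=0 W=0
Move 2: W@(1,0) -> caps B=0 W=0
Move 3: B@(0,3) -> caps B=0 W=0
Move 4: W@(0,0) -> caps B=0 W=0
Move 5: B@(2,4) -> caps B=0 W=0
Move 6: W@(3,4) -> caps B=0 W=0
Move 7: B@(2,3) -> caps B=0 W=0
Move 8: W@(2,2) -> caps B=0 W=0
Move 9: B@(4,4) -> caps B=0 W=0
Move 10: W@(4,3) -> caps B=0 W=1

Answer: W..B.
WB...
..WBB
....W
...W.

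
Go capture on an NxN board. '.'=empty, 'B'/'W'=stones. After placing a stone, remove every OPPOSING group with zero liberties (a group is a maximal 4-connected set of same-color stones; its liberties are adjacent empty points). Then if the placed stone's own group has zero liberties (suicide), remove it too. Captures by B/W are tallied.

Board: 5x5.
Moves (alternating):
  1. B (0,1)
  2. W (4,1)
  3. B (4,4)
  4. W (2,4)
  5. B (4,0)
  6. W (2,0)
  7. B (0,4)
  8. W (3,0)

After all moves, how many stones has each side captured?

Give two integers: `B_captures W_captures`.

Answer: 0 1

Derivation:
Move 1: B@(0,1) -> caps B=0 W=0
Move 2: W@(4,1) -> caps B=0 W=0
Move 3: B@(4,4) -> caps B=0 W=0
Move 4: W@(2,4) -> caps B=0 W=0
Move 5: B@(4,0) -> caps B=0 W=0
Move 6: W@(2,0) -> caps B=0 W=0
Move 7: B@(0,4) -> caps B=0 W=0
Move 8: W@(3,0) -> caps B=0 W=1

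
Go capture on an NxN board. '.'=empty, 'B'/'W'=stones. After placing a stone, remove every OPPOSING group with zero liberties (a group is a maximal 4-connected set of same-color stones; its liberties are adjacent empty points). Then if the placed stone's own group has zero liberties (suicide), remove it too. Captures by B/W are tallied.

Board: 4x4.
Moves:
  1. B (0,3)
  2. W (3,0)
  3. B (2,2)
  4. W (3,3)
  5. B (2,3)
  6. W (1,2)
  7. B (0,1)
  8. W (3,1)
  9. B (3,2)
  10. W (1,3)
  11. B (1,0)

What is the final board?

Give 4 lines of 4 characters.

Answer: .B.B
B.WW
..BB
WWB.

Derivation:
Move 1: B@(0,3) -> caps B=0 W=0
Move 2: W@(3,0) -> caps B=0 W=0
Move 3: B@(2,2) -> caps B=0 W=0
Move 4: W@(3,3) -> caps B=0 W=0
Move 5: B@(2,3) -> caps B=0 W=0
Move 6: W@(1,2) -> caps B=0 W=0
Move 7: B@(0,1) -> caps B=0 W=0
Move 8: W@(3,1) -> caps B=0 W=0
Move 9: B@(3,2) -> caps B=1 W=0
Move 10: W@(1,3) -> caps B=1 W=0
Move 11: B@(1,0) -> caps B=1 W=0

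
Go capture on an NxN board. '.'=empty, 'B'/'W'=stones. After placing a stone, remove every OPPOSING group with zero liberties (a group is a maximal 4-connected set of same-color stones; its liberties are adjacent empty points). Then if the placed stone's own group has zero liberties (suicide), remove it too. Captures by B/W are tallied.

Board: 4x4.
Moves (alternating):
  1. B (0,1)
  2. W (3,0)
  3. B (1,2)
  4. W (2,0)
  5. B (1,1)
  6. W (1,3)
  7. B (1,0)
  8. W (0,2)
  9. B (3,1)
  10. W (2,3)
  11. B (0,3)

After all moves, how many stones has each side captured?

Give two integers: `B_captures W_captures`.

Move 1: B@(0,1) -> caps B=0 W=0
Move 2: W@(3,0) -> caps B=0 W=0
Move 3: B@(1,2) -> caps B=0 W=0
Move 4: W@(2,0) -> caps B=0 W=0
Move 5: B@(1,1) -> caps B=0 W=0
Move 6: W@(1,3) -> caps B=0 W=0
Move 7: B@(1,0) -> caps B=0 W=0
Move 8: W@(0,2) -> caps B=0 W=0
Move 9: B@(3,1) -> caps B=0 W=0
Move 10: W@(2,3) -> caps B=0 W=0
Move 11: B@(0,3) -> caps B=1 W=0

Answer: 1 0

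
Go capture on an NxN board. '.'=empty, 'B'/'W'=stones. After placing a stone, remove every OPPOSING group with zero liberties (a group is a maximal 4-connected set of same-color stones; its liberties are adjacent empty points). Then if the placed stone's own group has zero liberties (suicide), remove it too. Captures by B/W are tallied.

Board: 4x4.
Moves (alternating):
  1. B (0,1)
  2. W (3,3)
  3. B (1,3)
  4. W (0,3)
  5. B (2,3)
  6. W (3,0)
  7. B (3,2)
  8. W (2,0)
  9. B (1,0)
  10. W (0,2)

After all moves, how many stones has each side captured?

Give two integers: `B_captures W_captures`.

Answer: 1 0

Derivation:
Move 1: B@(0,1) -> caps B=0 W=0
Move 2: W@(3,3) -> caps B=0 W=0
Move 3: B@(1,3) -> caps B=0 W=0
Move 4: W@(0,3) -> caps B=0 W=0
Move 5: B@(2,3) -> caps B=0 W=0
Move 6: W@(3,0) -> caps B=0 W=0
Move 7: B@(3,2) -> caps B=1 W=0
Move 8: W@(2,0) -> caps B=1 W=0
Move 9: B@(1,0) -> caps B=1 W=0
Move 10: W@(0,2) -> caps B=1 W=0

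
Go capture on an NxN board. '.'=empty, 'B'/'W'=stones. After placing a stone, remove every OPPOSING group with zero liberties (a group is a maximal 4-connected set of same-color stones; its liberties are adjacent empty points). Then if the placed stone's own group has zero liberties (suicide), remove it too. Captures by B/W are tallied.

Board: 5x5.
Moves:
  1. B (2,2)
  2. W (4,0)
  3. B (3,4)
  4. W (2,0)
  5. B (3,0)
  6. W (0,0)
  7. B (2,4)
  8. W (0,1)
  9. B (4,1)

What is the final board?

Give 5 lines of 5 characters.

Move 1: B@(2,2) -> caps B=0 W=0
Move 2: W@(4,0) -> caps B=0 W=0
Move 3: B@(3,4) -> caps B=0 W=0
Move 4: W@(2,0) -> caps B=0 W=0
Move 5: B@(3,0) -> caps B=0 W=0
Move 6: W@(0,0) -> caps B=0 W=0
Move 7: B@(2,4) -> caps B=0 W=0
Move 8: W@(0,1) -> caps B=0 W=0
Move 9: B@(4,1) -> caps B=1 W=0

Answer: WW...
.....
W.B.B
B...B
.B...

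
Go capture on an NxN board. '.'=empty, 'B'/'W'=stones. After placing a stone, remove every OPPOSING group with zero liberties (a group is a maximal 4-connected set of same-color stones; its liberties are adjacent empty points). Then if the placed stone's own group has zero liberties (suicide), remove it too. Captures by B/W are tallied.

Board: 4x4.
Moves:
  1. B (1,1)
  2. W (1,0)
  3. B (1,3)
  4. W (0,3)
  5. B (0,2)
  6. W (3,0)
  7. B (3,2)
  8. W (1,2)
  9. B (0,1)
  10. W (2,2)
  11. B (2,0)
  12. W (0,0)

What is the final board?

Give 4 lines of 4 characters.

Move 1: B@(1,1) -> caps B=0 W=0
Move 2: W@(1,0) -> caps B=0 W=0
Move 3: B@(1,3) -> caps B=0 W=0
Move 4: W@(0,3) -> caps B=0 W=0
Move 5: B@(0,2) -> caps B=1 W=0
Move 6: W@(3,0) -> caps B=1 W=0
Move 7: B@(3,2) -> caps B=1 W=0
Move 8: W@(1,2) -> caps B=1 W=0
Move 9: B@(0,1) -> caps B=1 W=0
Move 10: W@(2,2) -> caps B=1 W=0
Move 11: B@(2,0) -> caps B=1 W=0
Move 12: W@(0,0) -> caps B=1 W=0

Answer: .BB.
.BWB
B.W.
W.B.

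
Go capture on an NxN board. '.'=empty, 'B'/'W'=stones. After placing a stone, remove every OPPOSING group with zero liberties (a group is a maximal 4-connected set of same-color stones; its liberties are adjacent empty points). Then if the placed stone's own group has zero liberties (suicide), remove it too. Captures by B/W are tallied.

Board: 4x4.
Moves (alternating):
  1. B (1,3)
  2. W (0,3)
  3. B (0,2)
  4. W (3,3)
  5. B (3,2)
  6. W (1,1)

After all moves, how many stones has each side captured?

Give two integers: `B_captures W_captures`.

Move 1: B@(1,3) -> caps B=0 W=0
Move 2: W@(0,3) -> caps B=0 W=0
Move 3: B@(0,2) -> caps B=1 W=0
Move 4: W@(3,3) -> caps B=1 W=0
Move 5: B@(3,2) -> caps B=1 W=0
Move 6: W@(1,1) -> caps B=1 W=0

Answer: 1 0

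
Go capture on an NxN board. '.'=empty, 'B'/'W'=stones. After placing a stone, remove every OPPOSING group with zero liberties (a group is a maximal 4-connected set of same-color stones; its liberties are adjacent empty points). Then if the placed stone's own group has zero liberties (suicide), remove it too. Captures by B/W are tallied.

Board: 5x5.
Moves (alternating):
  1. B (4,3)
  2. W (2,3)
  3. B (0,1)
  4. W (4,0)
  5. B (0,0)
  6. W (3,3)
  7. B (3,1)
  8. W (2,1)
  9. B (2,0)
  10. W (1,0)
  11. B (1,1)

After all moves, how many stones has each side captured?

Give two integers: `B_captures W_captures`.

Move 1: B@(4,3) -> caps B=0 W=0
Move 2: W@(2,3) -> caps B=0 W=0
Move 3: B@(0,1) -> caps B=0 W=0
Move 4: W@(4,0) -> caps B=0 W=0
Move 5: B@(0,0) -> caps B=0 W=0
Move 6: W@(3,3) -> caps B=0 W=0
Move 7: B@(3,1) -> caps B=0 W=0
Move 8: W@(2,1) -> caps B=0 W=0
Move 9: B@(2,0) -> caps B=0 W=0
Move 10: W@(1,0) -> caps B=0 W=0
Move 11: B@(1,1) -> caps B=1 W=0

Answer: 1 0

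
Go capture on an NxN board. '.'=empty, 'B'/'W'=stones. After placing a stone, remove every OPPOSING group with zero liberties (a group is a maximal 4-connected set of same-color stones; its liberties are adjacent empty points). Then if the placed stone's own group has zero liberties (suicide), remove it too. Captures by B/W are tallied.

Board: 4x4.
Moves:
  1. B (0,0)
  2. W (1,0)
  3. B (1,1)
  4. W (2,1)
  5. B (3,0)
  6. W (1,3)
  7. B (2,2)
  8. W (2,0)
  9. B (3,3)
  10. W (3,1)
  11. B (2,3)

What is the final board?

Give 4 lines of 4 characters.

Answer: B...
WB.W
WWBB
.W.B

Derivation:
Move 1: B@(0,0) -> caps B=0 W=0
Move 2: W@(1,0) -> caps B=0 W=0
Move 3: B@(1,1) -> caps B=0 W=0
Move 4: W@(2,1) -> caps B=0 W=0
Move 5: B@(3,0) -> caps B=0 W=0
Move 6: W@(1,3) -> caps B=0 W=0
Move 7: B@(2,2) -> caps B=0 W=0
Move 8: W@(2,0) -> caps B=0 W=0
Move 9: B@(3,3) -> caps B=0 W=0
Move 10: W@(3,1) -> caps B=0 W=1
Move 11: B@(2,3) -> caps B=0 W=1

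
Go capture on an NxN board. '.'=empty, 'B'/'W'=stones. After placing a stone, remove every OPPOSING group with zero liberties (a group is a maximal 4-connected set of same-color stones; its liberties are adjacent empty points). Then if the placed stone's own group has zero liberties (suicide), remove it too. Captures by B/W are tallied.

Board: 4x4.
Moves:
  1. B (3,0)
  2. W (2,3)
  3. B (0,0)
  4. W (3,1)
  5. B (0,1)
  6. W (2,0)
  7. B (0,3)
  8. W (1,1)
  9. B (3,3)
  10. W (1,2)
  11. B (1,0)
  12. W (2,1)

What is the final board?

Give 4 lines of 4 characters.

Move 1: B@(3,0) -> caps B=0 W=0
Move 2: W@(2,3) -> caps B=0 W=0
Move 3: B@(0,0) -> caps B=0 W=0
Move 4: W@(3,1) -> caps B=0 W=0
Move 5: B@(0,1) -> caps B=0 W=0
Move 6: W@(2,0) -> caps B=0 W=1
Move 7: B@(0,3) -> caps B=0 W=1
Move 8: W@(1,1) -> caps B=0 W=1
Move 9: B@(3,3) -> caps B=0 W=1
Move 10: W@(1,2) -> caps B=0 W=1
Move 11: B@(1,0) -> caps B=0 W=1
Move 12: W@(2,1) -> caps B=0 W=1

Answer: BB.B
BWW.
WW.W
.W.B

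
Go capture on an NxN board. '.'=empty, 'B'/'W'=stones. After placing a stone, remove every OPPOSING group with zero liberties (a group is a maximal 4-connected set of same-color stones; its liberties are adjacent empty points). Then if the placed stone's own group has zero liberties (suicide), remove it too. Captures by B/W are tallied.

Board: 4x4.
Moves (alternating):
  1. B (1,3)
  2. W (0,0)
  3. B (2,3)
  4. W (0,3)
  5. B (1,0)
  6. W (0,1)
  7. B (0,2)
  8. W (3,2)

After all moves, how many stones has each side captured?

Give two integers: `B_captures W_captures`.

Answer: 1 0

Derivation:
Move 1: B@(1,3) -> caps B=0 W=0
Move 2: W@(0,0) -> caps B=0 W=0
Move 3: B@(2,3) -> caps B=0 W=0
Move 4: W@(0,3) -> caps B=0 W=0
Move 5: B@(1,0) -> caps B=0 W=0
Move 6: W@(0,1) -> caps B=0 W=0
Move 7: B@(0,2) -> caps B=1 W=0
Move 8: W@(3,2) -> caps B=1 W=0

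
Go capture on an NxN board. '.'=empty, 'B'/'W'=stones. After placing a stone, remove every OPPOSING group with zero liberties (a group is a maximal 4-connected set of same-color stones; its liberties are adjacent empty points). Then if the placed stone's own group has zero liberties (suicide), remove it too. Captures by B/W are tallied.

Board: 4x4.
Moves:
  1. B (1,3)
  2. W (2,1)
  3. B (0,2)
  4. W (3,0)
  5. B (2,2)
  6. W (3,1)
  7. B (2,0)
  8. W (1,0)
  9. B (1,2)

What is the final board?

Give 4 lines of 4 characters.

Answer: ..B.
W.BB
.WB.
WW..

Derivation:
Move 1: B@(1,3) -> caps B=0 W=0
Move 2: W@(2,1) -> caps B=0 W=0
Move 3: B@(0,2) -> caps B=0 W=0
Move 4: W@(3,0) -> caps B=0 W=0
Move 5: B@(2,2) -> caps B=0 W=0
Move 6: W@(3,1) -> caps B=0 W=0
Move 7: B@(2,0) -> caps B=0 W=0
Move 8: W@(1,0) -> caps B=0 W=1
Move 9: B@(1,2) -> caps B=0 W=1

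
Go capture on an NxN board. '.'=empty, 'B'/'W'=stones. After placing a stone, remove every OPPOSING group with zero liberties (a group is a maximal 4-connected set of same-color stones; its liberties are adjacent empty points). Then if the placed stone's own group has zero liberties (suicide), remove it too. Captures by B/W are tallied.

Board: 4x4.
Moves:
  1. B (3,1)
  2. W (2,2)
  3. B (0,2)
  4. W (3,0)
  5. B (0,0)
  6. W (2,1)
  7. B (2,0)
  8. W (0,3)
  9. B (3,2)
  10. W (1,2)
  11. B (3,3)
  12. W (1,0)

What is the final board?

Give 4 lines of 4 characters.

Move 1: B@(3,1) -> caps B=0 W=0
Move 2: W@(2,2) -> caps B=0 W=0
Move 3: B@(0,2) -> caps B=0 W=0
Move 4: W@(3,0) -> caps B=0 W=0
Move 5: B@(0,0) -> caps B=0 W=0
Move 6: W@(2,1) -> caps B=0 W=0
Move 7: B@(2,0) -> caps B=1 W=0
Move 8: W@(0,3) -> caps B=1 W=0
Move 9: B@(3,2) -> caps B=1 W=0
Move 10: W@(1,2) -> caps B=1 W=0
Move 11: B@(3,3) -> caps B=1 W=0
Move 12: W@(1,0) -> caps B=1 W=0

Answer: B.BW
W.W.
BWW.
.BBB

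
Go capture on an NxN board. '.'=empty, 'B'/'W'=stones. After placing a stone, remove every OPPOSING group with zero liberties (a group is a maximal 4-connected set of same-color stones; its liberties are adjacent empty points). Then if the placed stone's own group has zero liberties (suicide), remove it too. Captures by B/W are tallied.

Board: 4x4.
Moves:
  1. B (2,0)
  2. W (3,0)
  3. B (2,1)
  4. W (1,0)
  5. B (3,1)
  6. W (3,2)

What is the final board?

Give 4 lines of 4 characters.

Move 1: B@(2,0) -> caps B=0 W=0
Move 2: W@(3,0) -> caps B=0 W=0
Move 3: B@(2,1) -> caps B=0 W=0
Move 4: W@(1,0) -> caps B=0 W=0
Move 5: B@(3,1) -> caps B=1 W=0
Move 6: W@(3,2) -> caps B=1 W=0

Answer: ....
W...
BB..
.BW.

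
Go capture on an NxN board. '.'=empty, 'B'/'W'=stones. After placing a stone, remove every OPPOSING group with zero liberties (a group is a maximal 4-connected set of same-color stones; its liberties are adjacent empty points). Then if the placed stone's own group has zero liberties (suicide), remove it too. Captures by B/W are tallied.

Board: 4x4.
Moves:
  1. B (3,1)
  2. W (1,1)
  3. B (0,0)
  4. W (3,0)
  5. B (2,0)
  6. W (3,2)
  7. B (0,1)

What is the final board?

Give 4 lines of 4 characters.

Move 1: B@(3,1) -> caps B=0 W=0
Move 2: W@(1,1) -> caps B=0 W=0
Move 3: B@(0,0) -> caps B=0 W=0
Move 4: W@(3,0) -> caps B=0 W=0
Move 5: B@(2,0) -> caps B=1 W=0
Move 6: W@(3,2) -> caps B=1 W=0
Move 7: B@(0,1) -> caps B=1 W=0

Answer: BB..
.W..
B...
.BW.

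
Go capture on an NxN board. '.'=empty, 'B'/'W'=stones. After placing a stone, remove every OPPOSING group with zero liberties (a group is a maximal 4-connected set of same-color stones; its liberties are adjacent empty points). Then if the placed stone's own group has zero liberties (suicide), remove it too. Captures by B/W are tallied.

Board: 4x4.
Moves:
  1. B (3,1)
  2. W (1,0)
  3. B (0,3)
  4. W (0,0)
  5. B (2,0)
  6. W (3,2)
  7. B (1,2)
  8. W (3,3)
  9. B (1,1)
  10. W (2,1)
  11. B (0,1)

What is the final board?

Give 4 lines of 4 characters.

Answer: .B.B
.BB.
BW..
.BWW

Derivation:
Move 1: B@(3,1) -> caps B=0 W=0
Move 2: W@(1,0) -> caps B=0 W=0
Move 3: B@(0,3) -> caps B=0 W=0
Move 4: W@(0,0) -> caps B=0 W=0
Move 5: B@(2,0) -> caps B=0 W=0
Move 6: W@(3,2) -> caps B=0 W=0
Move 7: B@(1,2) -> caps B=0 W=0
Move 8: W@(3,3) -> caps B=0 W=0
Move 9: B@(1,1) -> caps B=0 W=0
Move 10: W@(2,1) -> caps B=0 W=0
Move 11: B@(0,1) -> caps B=2 W=0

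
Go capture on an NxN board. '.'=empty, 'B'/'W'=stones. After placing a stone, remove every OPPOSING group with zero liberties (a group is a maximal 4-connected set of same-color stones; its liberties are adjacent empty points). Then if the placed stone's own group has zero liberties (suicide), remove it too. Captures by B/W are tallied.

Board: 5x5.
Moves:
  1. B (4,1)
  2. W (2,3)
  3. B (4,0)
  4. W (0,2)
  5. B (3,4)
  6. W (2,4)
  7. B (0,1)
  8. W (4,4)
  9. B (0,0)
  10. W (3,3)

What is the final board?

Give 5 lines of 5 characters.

Answer: BBW..
.....
...WW
...W.
BB..W

Derivation:
Move 1: B@(4,1) -> caps B=0 W=0
Move 2: W@(2,3) -> caps B=0 W=0
Move 3: B@(4,0) -> caps B=0 W=0
Move 4: W@(0,2) -> caps B=0 W=0
Move 5: B@(3,4) -> caps B=0 W=0
Move 6: W@(2,4) -> caps B=0 W=0
Move 7: B@(0,1) -> caps B=0 W=0
Move 8: W@(4,4) -> caps B=0 W=0
Move 9: B@(0,0) -> caps B=0 W=0
Move 10: W@(3,3) -> caps B=0 W=1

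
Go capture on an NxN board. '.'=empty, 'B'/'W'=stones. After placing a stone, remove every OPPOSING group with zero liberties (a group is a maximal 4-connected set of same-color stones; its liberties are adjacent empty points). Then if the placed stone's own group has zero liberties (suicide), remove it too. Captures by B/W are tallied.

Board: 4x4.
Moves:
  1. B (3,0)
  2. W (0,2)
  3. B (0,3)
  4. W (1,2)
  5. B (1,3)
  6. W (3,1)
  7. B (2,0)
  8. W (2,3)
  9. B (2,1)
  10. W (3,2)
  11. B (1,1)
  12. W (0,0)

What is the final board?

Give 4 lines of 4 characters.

Answer: W.W.
.BW.
BB.W
BWW.

Derivation:
Move 1: B@(3,0) -> caps B=0 W=0
Move 2: W@(0,2) -> caps B=0 W=0
Move 3: B@(0,3) -> caps B=0 W=0
Move 4: W@(1,2) -> caps B=0 W=0
Move 5: B@(1,3) -> caps B=0 W=0
Move 6: W@(3,1) -> caps B=0 W=0
Move 7: B@(2,0) -> caps B=0 W=0
Move 8: W@(2,3) -> caps B=0 W=2
Move 9: B@(2,1) -> caps B=0 W=2
Move 10: W@(3,2) -> caps B=0 W=2
Move 11: B@(1,1) -> caps B=0 W=2
Move 12: W@(0,0) -> caps B=0 W=2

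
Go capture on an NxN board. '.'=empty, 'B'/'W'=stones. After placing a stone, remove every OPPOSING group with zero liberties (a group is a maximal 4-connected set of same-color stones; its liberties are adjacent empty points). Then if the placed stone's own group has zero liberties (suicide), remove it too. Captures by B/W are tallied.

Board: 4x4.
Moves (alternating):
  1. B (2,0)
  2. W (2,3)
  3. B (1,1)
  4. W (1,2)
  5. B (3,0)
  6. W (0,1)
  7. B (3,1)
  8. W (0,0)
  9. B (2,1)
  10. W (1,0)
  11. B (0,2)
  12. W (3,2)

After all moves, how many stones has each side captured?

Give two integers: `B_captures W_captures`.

Move 1: B@(2,0) -> caps B=0 W=0
Move 2: W@(2,3) -> caps B=0 W=0
Move 3: B@(1,1) -> caps B=0 W=0
Move 4: W@(1,2) -> caps B=0 W=0
Move 5: B@(3,0) -> caps B=0 W=0
Move 6: W@(0,1) -> caps B=0 W=0
Move 7: B@(3,1) -> caps B=0 W=0
Move 8: W@(0,0) -> caps B=0 W=0
Move 9: B@(2,1) -> caps B=0 W=0
Move 10: W@(1,0) -> caps B=0 W=0
Move 11: B@(0,2) -> caps B=3 W=0
Move 12: W@(3,2) -> caps B=3 W=0

Answer: 3 0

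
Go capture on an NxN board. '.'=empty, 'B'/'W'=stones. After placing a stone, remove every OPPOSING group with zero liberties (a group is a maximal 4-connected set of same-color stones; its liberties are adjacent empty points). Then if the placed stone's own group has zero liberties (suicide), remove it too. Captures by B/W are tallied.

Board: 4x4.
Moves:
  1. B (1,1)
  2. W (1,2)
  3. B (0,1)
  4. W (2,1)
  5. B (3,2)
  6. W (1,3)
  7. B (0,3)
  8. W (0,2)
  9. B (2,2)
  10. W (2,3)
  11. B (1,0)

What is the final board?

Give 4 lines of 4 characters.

Move 1: B@(1,1) -> caps B=0 W=0
Move 2: W@(1,2) -> caps B=0 W=0
Move 3: B@(0,1) -> caps B=0 W=0
Move 4: W@(2,1) -> caps B=0 W=0
Move 5: B@(3,2) -> caps B=0 W=0
Move 6: W@(1,3) -> caps B=0 W=0
Move 7: B@(0,3) -> caps B=0 W=0
Move 8: W@(0,2) -> caps B=0 W=1
Move 9: B@(2,2) -> caps B=0 W=1
Move 10: W@(2,3) -> caps B=0 W=1
Move 11: B@(1,0) -> caps B=0 W=1

Answer: .BW.
BBWW
.WBW
..B.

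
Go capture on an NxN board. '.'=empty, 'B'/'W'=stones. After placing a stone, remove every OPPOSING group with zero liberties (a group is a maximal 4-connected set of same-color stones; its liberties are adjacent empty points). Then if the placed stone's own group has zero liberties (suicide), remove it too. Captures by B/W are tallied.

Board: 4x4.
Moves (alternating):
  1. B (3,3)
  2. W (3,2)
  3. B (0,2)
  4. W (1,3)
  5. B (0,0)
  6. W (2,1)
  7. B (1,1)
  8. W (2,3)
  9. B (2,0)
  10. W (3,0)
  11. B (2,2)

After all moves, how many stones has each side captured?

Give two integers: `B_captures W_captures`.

Move 1: B@(3,3) -> caps B=0 W=0
Move 2: W@(3,2) -> caps B=0 W=0
Move 3: B@(0,2) -> caps B=0 W=0
Move 4: W@(1,3) -> caps B=0 W=0
Move 5: B@(0,0) -> caps B=0 W=0
Move 6: W@(2,1) -> caps B=0 W=0
Move 7: B@(1,1) -> caps B=0 W=0
Move 8: W@(2,3) -> caps B=0 W=1
Move 9: B@(2,0) -> caps B=0 W=1
Move 10: W@(3,0) -> caps B=0 W=1
Move 11: B@(2,2) -> caps B=0 W=1

Answer: 0 1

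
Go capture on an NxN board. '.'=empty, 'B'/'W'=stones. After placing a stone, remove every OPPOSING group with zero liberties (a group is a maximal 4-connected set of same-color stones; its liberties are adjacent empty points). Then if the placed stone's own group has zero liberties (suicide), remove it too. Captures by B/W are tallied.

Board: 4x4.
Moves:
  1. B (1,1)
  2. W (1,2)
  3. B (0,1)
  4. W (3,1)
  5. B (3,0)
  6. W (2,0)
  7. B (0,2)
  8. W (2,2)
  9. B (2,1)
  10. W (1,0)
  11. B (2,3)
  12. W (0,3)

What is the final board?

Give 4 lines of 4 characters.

Move 1: B@(1,1) -> caps B=0 W=0
Move 2: W@(1,2) -> caps B=0 W=0
Move 3: B@(0,1) -> caps B=0 W=0
Move 4: W@(3,1) -> caps B=0 W=0
Move 5: B@(3,0) -> caps B=0 W=0
Move 6: W@(2,0) -> caps B=0 W=1
Move 7: B@(0,2) -> caps B=0 W=1
Move 8: W@(2,2) -> caps B=0 W=1
Move 9: B@(2,1) -> caps B=0 W=1
Move 10: W@(1,0) -> caps B=0 W=1
Move 11: B@(2,3) -> caps B=0 W=1
Move 12: W@(0,3) -> caps B=0 W=1

Answer: .BBW
WBW.
WBWB
.W..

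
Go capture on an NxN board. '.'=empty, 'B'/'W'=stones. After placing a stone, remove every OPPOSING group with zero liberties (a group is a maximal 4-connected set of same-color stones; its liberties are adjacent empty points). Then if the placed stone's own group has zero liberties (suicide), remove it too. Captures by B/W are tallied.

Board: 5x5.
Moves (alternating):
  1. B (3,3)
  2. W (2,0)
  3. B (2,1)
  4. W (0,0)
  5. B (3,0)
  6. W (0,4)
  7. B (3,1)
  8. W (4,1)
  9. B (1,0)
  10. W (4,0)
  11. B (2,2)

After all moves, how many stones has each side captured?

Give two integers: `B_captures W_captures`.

Move 1: B@(3,3) -> caps B=0 W=0
Move 2: W@(2,0) -> caps B=0 W=0
Move 3: B@(2,1) -> caps B=0 W=0
Move 4: W@(0,0) -> caps B=0 W=0
Move 5: B@(3,0) -> caps B=0 W=0
Move 6: W@(0,4) -> caps B=0 W=0
Move 7: B@(3,1) -> caps B=0 W=0
Move 8: W@(4,1) -> caps B=0 W=0
Move 9: B@(1,0) -> caps B=1 W=0
Move 10: W@(4,0) -> caps B=1 W=0
Move 11: B@(2,2) -> caps B=1 W=0

Answer: 1 0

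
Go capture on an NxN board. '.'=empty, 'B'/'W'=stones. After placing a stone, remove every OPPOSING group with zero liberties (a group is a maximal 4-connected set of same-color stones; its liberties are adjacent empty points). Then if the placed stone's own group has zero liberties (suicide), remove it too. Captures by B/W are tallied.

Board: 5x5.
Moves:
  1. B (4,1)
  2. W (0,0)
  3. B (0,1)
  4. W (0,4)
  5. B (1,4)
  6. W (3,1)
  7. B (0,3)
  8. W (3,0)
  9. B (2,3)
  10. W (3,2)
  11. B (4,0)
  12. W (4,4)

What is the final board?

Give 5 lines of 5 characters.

Answer: WB.B.
....B
...B.
WWW..
BB..W

Derivation:
Move 1: B@(4,1) -> caps B=0 W=0
Move 2: W@(0,0) -> caps B=0 W=0
Move 3: B@(0,1) -> caps B=0 W=0
Move 4: W@(0,4) -> caps B=0 W=0
Move 5: B@(1,4) -> caps B=0 W=0
Move 6: W@(3,1) -> caps B=0 W=0
Move 7: B@(0,3) -> caps B=1 W=0
Move 8: W@(3,0) -> caps B=1 W=0
Move 9: B@(2,3) -> caps B=1 W=0
Move 10: W@(3,2) -> caps B=1 W=0
Move 11: B@(4,0) -> caps B=1 W=0
Move 12: W@(4,4) -> caps B=1 W=0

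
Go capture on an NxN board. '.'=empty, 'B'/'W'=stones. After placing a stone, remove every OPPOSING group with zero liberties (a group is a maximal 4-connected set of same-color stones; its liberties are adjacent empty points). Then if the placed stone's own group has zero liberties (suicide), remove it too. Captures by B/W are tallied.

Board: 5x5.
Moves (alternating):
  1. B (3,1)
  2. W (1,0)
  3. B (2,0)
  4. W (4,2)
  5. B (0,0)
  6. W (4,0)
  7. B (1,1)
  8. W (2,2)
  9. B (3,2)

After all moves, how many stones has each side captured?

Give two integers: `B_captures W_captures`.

Answer: 1 0

Derivation:
Move 1: B@(3,1) -> caps B=0 W=0
Move 2: W@(1,0) -> caps B=0 W=0
Move 3: B@(2,0) -> caps B=0 W=0
Move 4: W@(4,2) -> caps B=0 W=0
Move 5: B@(0,0) -> caps B=0 W=0
Move 6: W@(4,0) -> caps B=0 W=0
Move 7: B@(1,1) -> caps B=1 W=0
Move 8: W@(2,2) -> caps B=1 W=0
Move 9: B@(3,2) -> caps B=1 W=0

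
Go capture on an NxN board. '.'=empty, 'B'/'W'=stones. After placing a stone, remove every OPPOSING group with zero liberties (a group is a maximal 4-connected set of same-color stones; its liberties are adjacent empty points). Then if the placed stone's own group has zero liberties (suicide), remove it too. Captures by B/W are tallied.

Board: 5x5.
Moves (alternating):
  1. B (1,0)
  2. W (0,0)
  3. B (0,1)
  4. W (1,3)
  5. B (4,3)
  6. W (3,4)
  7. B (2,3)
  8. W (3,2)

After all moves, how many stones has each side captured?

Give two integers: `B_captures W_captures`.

Answer: 1 0

Derivation:
Move 1: B@(1,0) -> caps B=0 W=0
Move 2: W@(0,0) -> caps B=0 W=0
Move 3: B@(0,1) -> caps B=1 W=0
Move 4: W@(1,3) -> caps B=1 W=0
Move 5: B@(4,3) -> caps B=1 W=0
Move 6: W@(3,4) -> caps B=1 W=0
Move 7: B@(2,3) -> caps B=1 W=0
Move 8: W@(3,2) -> caps B=1 W=0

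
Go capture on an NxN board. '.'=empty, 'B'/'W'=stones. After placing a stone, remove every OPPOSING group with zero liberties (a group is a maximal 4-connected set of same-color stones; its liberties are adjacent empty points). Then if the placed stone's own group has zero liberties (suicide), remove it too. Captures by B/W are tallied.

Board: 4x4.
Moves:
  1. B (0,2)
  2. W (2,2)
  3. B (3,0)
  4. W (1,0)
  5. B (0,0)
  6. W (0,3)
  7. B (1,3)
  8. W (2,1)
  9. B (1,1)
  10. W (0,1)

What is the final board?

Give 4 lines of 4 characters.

Answer: .WB.
WB.B
.WW.
B...

Derivation:
Move 1: B@(0,2) -> caps B=0 W=0
Move 2: W@(2,2) -> caps B=0 W=0
Move 3: B@(3,0) -> caps B=0 W=0
Move 4: W@(1,0) -> caps B=0 W=0
Move 5: B@(0,0) -> caps B=0 W=0
Move 6: W@(0,3) -> caps B=0 W=0
Move 7: B@(1,3) -> caps B=1 W=0
Move 8: W@(2,1) -> caps B=1 W=0
Move 9: B@(1,1) -> caps B=1 W=0
Move 10: W@(0,1) -> caps B=1 W=1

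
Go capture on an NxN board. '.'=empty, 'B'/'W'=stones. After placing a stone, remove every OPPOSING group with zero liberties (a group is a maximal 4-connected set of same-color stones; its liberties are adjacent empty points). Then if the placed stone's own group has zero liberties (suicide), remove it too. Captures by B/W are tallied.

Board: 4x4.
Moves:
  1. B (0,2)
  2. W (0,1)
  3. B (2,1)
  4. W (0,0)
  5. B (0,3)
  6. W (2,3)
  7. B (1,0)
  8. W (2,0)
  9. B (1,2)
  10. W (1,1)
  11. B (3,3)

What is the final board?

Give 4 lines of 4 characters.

Answer: WWBB
.WB.
WB.W
...B

Derivation:
Move 1: B@(0,2) -> caps B=0 W=0
Move 2: W@(0,1) -> caps B=0 W=0
Move 3: B@(2,1) -> caps B=0 W=0
Move 4: W@(0,0) -> caps B=0 W=0
Move 5: B@(0,3) -> caps B=0 W=0
Move 6: W@(2,3) -> caps B=0 W=0
Move 7: B@(1,0) -> caps B=0 W=0
Move 8: W@(2,0) -> caps B=0 W=0
Move 9: B@(1,2) -> caps B=0 W=0
Move 10: W@(1,1) -> caps B=0 W=1
Move 11: B@(3,3) -> caps B=0 W=1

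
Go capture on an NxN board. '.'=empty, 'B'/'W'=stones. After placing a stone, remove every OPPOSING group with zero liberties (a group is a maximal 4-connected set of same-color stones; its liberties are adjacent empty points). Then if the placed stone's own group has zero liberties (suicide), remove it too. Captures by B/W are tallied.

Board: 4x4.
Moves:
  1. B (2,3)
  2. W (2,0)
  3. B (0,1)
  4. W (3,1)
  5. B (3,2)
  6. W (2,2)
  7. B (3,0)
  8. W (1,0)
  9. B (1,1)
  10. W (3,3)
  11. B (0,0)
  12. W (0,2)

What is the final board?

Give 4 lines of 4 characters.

Answer: BBW.
WB..
W.WB
.W.W

Derivation:
Move 1: B@(2,3) -> caps B=0 W=0
Move 2: W@(2,0) -> caps B=0 W=0
Move 3: B@(0,1) -> caps B=0 W=0
Move 4: W@(3,1) -> caps B=0 W=0
Move 5: B@(3,2) -> caps B=0 W=0
Move 6: W@(2,2) -> caps B=0 W=0
Move 7: B@(3,0) -> caps B=0 W=0
Move 8: W@(1,0) -> caps B=0 W=0
Move 9: B@(1,1) -> caps B=0 W=0
Move 10: W@(3,3) -> caps B=0 W=1
Move 11: B@(0,0) -> caps B=0 W=1
Move 12: W@(0,2) -> caps B=0 W=1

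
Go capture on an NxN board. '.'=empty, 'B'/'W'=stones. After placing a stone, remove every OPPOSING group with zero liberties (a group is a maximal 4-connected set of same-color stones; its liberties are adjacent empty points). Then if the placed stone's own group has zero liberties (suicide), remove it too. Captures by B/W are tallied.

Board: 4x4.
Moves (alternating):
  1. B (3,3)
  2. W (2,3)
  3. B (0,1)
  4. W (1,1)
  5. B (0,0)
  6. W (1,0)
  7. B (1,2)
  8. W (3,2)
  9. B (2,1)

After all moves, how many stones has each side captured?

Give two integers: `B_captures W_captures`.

Move 1: B@(3,3) -> caps B=0 W=0
Move 2: W@(2,3) -> caps B=0 W=0
Move 3: B@(0,1) -> caps B=0 W=0
Move 4: W@(1,1) -> caps B=0 W=0
Move 5: B@(0,0) -> caps B=0 W=0
Move 6: W@(1,0) -> caps B=0 W=0
Move 7: B@(1,2) -> caps B=0 W=0
Move 8: W@(3,2) -> caps B=0 W=1
Move 9: B@(2,1) -> caps B=0 W=1

Answer: 0 1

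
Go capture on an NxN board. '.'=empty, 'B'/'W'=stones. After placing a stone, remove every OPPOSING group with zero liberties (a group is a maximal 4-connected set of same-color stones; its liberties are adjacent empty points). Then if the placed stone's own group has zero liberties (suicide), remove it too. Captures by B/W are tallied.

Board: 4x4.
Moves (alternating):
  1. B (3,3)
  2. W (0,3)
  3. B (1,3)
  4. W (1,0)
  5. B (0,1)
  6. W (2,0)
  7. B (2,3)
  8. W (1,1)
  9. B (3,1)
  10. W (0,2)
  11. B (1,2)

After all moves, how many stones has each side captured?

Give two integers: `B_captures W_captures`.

Answer: 2 0

Derivation:
Move 1: B@(3,3) -> caps B=0 W=0
Move 2: W@(0,3) -> caps B=0 W=0
Move 3: B@(1,3) -> caps B=0 W=0
Move 4: W@(1,0) -> caps B=0 W=0
Move 5: B@(0,1) -> caps B=0 W=0
Move 6: W@(2,0) -> caps B=0 W=0
Move 7: B@(2,3) -> caps B=0 W=0
Move 8: W@(1,1) -> caps B=0 W=0
Move 9: B@(3,1) -> caps B=0 W=0
Move 10: W@(0,2) -> caps B=0 W=0
Move 11: B@(1,2) -> caps B=2 W=0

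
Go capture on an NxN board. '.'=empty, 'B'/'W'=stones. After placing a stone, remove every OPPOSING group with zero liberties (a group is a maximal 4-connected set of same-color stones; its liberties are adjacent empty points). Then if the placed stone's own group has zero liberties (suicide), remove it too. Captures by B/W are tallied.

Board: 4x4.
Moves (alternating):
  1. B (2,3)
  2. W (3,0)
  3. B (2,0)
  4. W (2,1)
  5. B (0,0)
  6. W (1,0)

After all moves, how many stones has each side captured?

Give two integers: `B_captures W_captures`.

Move 1: B@(2,3) -> caps B=0 W=0
Move 2: W@(3,0) -> caps B=0 W=0
Move 3: B@(2,0) -> caps B=0 W=0
Move 4: W@(2,1) -> caps B=0 W=0
Move 5: B@(0,0) -> caps B=0 W=0
Move 6: W@(1,0) -> caps B=0 W=1

Answer: 0 1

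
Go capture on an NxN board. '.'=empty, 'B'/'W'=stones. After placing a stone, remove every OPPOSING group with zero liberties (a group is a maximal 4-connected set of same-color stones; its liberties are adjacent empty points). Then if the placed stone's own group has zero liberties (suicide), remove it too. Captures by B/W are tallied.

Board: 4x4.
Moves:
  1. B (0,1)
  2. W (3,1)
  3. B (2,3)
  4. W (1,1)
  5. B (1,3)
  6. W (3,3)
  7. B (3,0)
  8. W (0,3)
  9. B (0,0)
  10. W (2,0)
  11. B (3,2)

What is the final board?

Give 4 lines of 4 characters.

Move 1: B@(0,1) -> caps B=0 W=0
Move 2: W@(3,1) -> caps B=0 W=0
Move 3: B@(2,3) -> caps B=0 W=0
Move 4: W@(1,1) -> caps B=0 W=0
Move 5: B@(1,3) -> caps B=0 W=0
Move 6: W@(3,3) -> caps B=0 W=0
Move 7: B@(3,0) -> caps B=0 W=0
Move 8: W@(0,3) -> caps B=0 W=0
Move 9: B@(0,0) -> caps B=0 W=0
Move 10: W@(2,0) -> caps B=0 W=1
Move 11: B@(3,2) -> caps B=1 W=1

Answer: BB.W
.W.B
W..B
.WB.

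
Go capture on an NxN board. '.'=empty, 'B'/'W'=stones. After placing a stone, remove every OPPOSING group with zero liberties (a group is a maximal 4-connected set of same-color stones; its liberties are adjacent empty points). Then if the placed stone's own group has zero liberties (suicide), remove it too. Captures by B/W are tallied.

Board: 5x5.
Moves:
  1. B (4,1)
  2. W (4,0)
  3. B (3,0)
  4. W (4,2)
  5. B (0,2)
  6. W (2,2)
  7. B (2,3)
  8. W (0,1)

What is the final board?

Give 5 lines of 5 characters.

Answer: .WB..
.....
..WB.
B....
.BW..

Derivation:
Move 1: B@(4,1) -> caps B=0 W=0
Move 2: W@(4,0) -> caps B=0 W=0
Move 3: B@(3,0) -> caps B=1 W=0
Move 4: W@(4,2) -> caps B=1 W=0
Move 5: B@(0,2) -> caps B=1 W=0
Move 6: W@(2,2) -> caps B=1 W=0
Move 7: B@(2,3) -> caps B=1 W=0
Move 8: W@(0,1) -> caps B=1 W=0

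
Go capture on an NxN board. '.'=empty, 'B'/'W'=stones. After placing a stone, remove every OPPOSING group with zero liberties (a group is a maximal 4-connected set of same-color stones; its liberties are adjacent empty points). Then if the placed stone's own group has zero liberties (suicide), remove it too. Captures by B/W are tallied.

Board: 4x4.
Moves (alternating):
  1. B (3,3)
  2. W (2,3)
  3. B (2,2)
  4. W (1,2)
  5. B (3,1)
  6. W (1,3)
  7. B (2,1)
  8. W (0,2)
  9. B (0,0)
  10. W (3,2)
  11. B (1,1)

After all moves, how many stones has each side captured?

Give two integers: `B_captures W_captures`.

Answer: 0 1

Derivation:
Move 1: B@(3,3) -> caps B=0 W=0
Move 2: W@(2,3) -> caps B=0 W=0
Move 3: B@(2,2) -> caps B=0 W=0
Move 4: W@(1,2) -> caps B=0 W=0
Move 5: B@(3,1) -> caps B=0 W=0
Move 6: W@(1,3) -> caps B=0 W=0
Move 7: B@(2,1) -> caps B=0 W=0
Move 8: W@(0,2) -> caps B=0 W=0
Move 9: B@(0,0) -> caps B=0 W=0
Move 10: W@(3,2) -> caps B=0 W=1
Move 11: B@(1,1) -> caps B=0 W=1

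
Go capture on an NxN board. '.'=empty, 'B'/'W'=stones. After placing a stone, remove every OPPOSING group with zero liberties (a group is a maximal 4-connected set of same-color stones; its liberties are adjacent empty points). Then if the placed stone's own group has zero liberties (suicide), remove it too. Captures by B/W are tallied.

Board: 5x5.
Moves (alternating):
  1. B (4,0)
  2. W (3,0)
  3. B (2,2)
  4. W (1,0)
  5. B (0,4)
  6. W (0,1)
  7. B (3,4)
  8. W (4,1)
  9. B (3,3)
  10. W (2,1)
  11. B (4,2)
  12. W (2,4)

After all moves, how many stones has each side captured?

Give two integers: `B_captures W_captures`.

Move 1: B@(4,0) -> caps B=0 W=0
Move 2: W@(3,0) -> caps B=0 W=0
Move 3: B@(2,2) -> caps B=0 W=0
Move 4: W@(1,0) -> caps B=0 W=0
Move 5: B@(0,4) -> caps B=0 W=0
Move 6: W@(0,1) -> caps B=0 W=0
Move 7: B@(3,4) -> caps B=0 W=0
Move 8: W@(4,1) -> caps B=0 W=1
Move 9: B@(3,3) -> caps B=0 W=1
Move 10: W@(2,1) -> caps B=0 W=1
Move 11: B@(4,2) -> caps B=0 W=1
Move 12: W@(2,4) -> caps B=0 W=1

Answer: 0 1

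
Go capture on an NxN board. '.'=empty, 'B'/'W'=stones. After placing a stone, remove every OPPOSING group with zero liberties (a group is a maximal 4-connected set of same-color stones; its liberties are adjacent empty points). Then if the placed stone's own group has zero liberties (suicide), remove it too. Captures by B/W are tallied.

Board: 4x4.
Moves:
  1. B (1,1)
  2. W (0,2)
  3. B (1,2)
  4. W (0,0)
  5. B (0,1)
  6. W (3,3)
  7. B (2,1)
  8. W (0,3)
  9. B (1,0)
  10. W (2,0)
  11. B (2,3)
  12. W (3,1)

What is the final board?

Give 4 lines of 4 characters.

Answer: .BWW
BBB.
WB.B
.W.W

Derivation:
Move 1: B@(1,1) -> caps B=0 W=0
Move 2: W@(0,2) -> caps B=0 W=0
Move 3: B@(1,2) -> caps B=0 W=0
Move 4: W@(0,0) -> caps B=0 W=0
Move 5: B@(0,1) -> caps B=0 W=0
Move 6: W@(3,3) -> caps B=0 W=0
Move 7: B@(2,1) -> caps B=0 W=0
Move 8: W@(0,3) -> caps B=0 W=0
Move 9: B@(1,0) -> caps B=1 W=0
Move 10: W@(2,0) -> caps B=1 W=0
Move 11: B@(2,3) -> caps B=1 W=0
Move 12: W@(3,1) -> caps B=1 W=0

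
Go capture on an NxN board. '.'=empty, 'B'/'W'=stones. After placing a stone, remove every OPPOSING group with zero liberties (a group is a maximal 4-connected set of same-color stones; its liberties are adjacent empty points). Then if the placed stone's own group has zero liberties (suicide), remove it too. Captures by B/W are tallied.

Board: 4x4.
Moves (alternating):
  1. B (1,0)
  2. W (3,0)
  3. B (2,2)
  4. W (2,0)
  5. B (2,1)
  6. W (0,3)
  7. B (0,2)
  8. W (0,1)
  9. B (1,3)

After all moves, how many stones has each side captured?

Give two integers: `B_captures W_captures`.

Move 1: B@(1,0) -> caps B=0 W=0
Move 2: W@(3,0) -> caps B=0 W=0
Move 3: B@(2,2) -> caps B=0 W=0
Move 4: W@(2,0) -> caps B=0 W=0
Move 5: B@(2,1) -> caps B=0 W=0
Move 6: W@(0,3) -> caps B=0 W=0
Move 7: B@(0,2) -> caps B=0 W=0
Move 8: W@(0,1) -> caps B=0 W=0
Move 9: B@(1,3) -> caps B=1 W=0

Answer: 1 0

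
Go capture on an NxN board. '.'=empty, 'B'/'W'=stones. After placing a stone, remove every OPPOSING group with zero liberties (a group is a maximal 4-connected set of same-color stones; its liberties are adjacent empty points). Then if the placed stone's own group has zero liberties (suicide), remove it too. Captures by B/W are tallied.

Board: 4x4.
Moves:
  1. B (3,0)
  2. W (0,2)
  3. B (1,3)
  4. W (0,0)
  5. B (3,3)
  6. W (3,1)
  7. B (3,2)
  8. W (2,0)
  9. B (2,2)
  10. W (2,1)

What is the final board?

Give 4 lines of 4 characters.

Answer: W.W.
...B
WWB.
.WBB

Derivation:
Move 1: B@(3,0) -> caps B=0 W=0
Move 2: W@(0,2) -> caps B=0 W=0
Move 3: B@(1,3) -> caps B=0 W=0
Move 4: W@(0,0) -> caps B=0 W=0
Move 5: B@(3,3) -> caps B=0 W=0
Move 6: W@(3,1) -> caps B=0 W=0
Move 7: B@(3,2) -> caps B=0 W=0
Move 8: W@(2,0) -> caps B=0 W=1
Move 9: B@(2,2) -> caps B=0 W=1
Move 10: W@(2,1) -> caps B=0 W=1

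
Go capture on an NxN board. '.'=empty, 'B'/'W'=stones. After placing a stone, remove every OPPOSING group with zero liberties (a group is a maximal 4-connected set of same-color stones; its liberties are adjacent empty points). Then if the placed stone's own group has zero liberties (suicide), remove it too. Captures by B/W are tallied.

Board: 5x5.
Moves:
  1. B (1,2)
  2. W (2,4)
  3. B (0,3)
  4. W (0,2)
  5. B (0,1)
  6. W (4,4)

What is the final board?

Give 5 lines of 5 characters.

Answer: .B.B.
..B..
....W
.....
....W

Derivation:
Move 1: B@(1,2) -> caps B=0 W=0
Move 2: W@(2,4) -> caps B=0 W=0
Move 3: B@(0,3) -> caps B=0 W=0
Move 4: W@(0,2) -> caps B=0 W=0
Move 5: B@(0,1) -> caps B=1 W=0
Move 6: W@(4,4) -> caps B=1 W=0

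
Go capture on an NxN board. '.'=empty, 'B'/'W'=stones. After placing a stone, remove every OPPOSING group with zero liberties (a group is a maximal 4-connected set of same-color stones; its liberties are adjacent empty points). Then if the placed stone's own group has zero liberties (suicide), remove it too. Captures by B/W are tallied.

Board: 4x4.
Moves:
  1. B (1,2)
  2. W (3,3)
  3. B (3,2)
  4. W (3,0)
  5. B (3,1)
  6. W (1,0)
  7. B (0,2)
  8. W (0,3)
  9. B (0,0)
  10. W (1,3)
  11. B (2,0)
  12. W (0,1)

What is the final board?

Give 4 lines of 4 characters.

Move 1: B@(1,2) -> caps B=0 W=0
Move 2: W@(3,3) -> caps B=0 W=0
Move 3: B@(3,2) -> caps B=0 W=0
Move 4: W@(3,0) -> caps B=0 W=0
Move 5: B@(3,1) -> caps B=0 W=0
Move 6: W@(1,0) -> caps B=0 W=0
Move 7: B@(0,2) -> caps B=0 W=0
Move 8: W@(0,3) -> caps B=0 W=0
Move 9: B@(0,0) -> caps B=0 W=0
Move 10: W@(1,3) -> caps B=0 W=0
Move 11: B@(2,0) -> caps B=1 W=0
Move 12: W@(0,1) -> caps B=1 W=1

Answer: .WBW
W.BW
B...
.BBW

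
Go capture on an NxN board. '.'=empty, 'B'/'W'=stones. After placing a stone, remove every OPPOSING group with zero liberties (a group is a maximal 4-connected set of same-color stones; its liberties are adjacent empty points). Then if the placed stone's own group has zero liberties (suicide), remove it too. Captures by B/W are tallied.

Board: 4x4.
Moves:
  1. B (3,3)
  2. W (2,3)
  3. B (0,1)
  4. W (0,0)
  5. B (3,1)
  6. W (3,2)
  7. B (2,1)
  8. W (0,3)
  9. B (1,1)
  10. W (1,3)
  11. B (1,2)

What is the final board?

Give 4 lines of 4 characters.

Move 1: B@(3,3) -> caps B=0 W=0
Move 2: W@(2,3) -> caps B=0 W=0
Move 3: B@(0,1) -> caps B=0 W=0
Move 4: W@(0,0) -> caps B=0 W=0
Move 5: B@(3,1) -> caps B=0 W=0
Move 6: W@(3,2) -> caps B=0 W=1
Move 7: B@(2,1) -> caps B=0 W=1
Move 8: W@(0,3) -> caps B=0 W=1
Move 9: B@(1,1) -> caps B=0 W=1
Move 10: W@(1,3) -> caps B=0 W=1
Move 11: B@(1,2) -> caps B=0 W=1

Answer: WB.W
.BBW
.B.W
.BW.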